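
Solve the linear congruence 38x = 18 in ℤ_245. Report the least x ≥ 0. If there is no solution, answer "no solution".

First find gcd(38, 245):
245 = 6·38 + 17
38 = 2·17 + 4
17 = 4·4 + 1
4 = 4·1 + 0
gcd = 1, so a unique solution mod 245 exists.
Back-substitute for the Bézout coefficients:
1 = 17 − 4·4
1 = −4·38 + 9·17
1 = 9·245 − 58·38
So 38·(-58) ≡ 1 (mod 245), giving 38⁻¹ ≡ 187.
x ≡ 38⁻¹·18 ≡ 187·18 ≡ 181 (mod 245).

181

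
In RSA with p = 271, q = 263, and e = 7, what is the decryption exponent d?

40423

φ(n) = (p−1)(q−1) = 270·262 = 70740.
Need d with 7·d ≡ 1 (mod 70740). Apply the extended Euclidean algorithm:
70740 = 10105×7 + 5
7 = 1×5 + 2
5 = 2×2 + 1
2 = 2×1 + 0
Back-substitute:
1 = 5 − 2·2
1 = −2·7 + 3·5
1 = 3·70740 − 30317·7
So 7·(-30317) ≡ 1 (mod 70740), hence d ≡ -30317 ≡ 40423 (mod 70740).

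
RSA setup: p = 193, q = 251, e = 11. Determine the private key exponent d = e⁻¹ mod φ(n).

13091

φ(n) = (p−1)(q−1) = 192·250 = 48000.
Need d with 11·d ≡ 1 (mod 48000). Apply the extended Euclidean algorithm:
48000 = 4363*11 + 7
11 = 1*7 + 4
7 = 1*4 + 3
4 = 1*3 + 1
3 = 3*1 + 0
Back-substitute:
1 = 4 − 3
1 = −7 + 2·4
1 = 2·11 − 3·7
1 = −3·48000 + 13091·11
So 11·13091 ≡ 1 (mod 48000), hence d = 13091.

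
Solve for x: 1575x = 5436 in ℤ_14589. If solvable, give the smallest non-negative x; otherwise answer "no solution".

939

First find gcd(1575, 14589):
14589 = 9×1575 + 414
1575 = 3×414 + 333
414 = 1×333 + 81
333 = 4×81 + 9
81 = 9×9 + 0
gcd = 9 and 9 | 5436, so solutions exist. Divide through by 9: 175x ≡ 604 (mod 1621).
Now find 175⁻¹ mod 1621:
1621 = 9*175 + 46
175 = 3*46 + 37
46 = 1*37 + 9
37 = 4*9 + 1
9 = 9*1 + 0
Back-substitute:
1 = 37 − 4·9
1 = −4·46 + 5·37
1 = 5·175 − 19·46
1 = −19·1621 + 176·175
So 175⁻¹ ≡ 176 (mod 1621).
Then x ≡ 176·604 ≡ 939 (mod 1621); the smallest non-negative solution is x = 939.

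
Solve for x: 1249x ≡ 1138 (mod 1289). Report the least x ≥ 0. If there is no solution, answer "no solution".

First find gcd(1249, 1289):
1289 = 1*1249 + 40
1249 = 31*40 + 9
40 = 4*9 + 4
9 = 2*4 + 1
4 = 4*1 + 0
gcd = 1, so a unique solution mod 1289 exists.
Back-substitute for the Bézout coefficients:
1 = 9 − 2·4
1 = −2·40 + 9·9
1 = 9·1249 − 281·40
1 = −281·1289 + 290·1249
So 1249·(290) ≡ 1 (mod 1289), giving 1249⁻¹ ≡ 290.
x ≡ 1249⁻¹·1138 ≡ 290·1138 ≡ 36 (mod 1289).

36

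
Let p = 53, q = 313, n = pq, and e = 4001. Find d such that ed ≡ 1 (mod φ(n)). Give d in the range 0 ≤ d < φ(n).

φ(n) = (p−1)(q−1) = 52·312 = 16224.
Need d with 4001·d ≡ 1 (mod 16224). Apply the extended Euclidean algorithm:
16224 = 4·4001 + 220
4001 = 18·220 + 41
220 = 5·41 + 15
41 = 2·15 + 11
15 = 1·11 + 4
11 = 2·4 + 3
4 = 1·3 + 1
3 = 3·1 + 0
Back-substitute:
1 = 4 − 3
1 = −11 + 3·4
1 = 3·15 − 4·11
1 = −4·41 + 11·15
1 = 11·220 − 59·41
1 = −59·4001 + 1073·220
1 = 1073·16224 − 4351·4001
So 4001·(-4351) ≡ 1 (mod 16224), hence d ≡ -4351 ≡ 11873 (mod 16224).

11873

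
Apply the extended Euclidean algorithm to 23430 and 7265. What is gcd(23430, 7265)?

5

Euclidean algorithm:
23430 = 3·7265 + 1635
7265 = 4·1635 + 725
1635 = 2·725 + 185
725 = 3·185 + 170
185 = 1·170 + 15
170 = 11·15 + 5
15 = 3·5 + 0
gcd(23430, 7265) = 5.
Back-substituting:
5 = 170 − 11·15
5 = −11·185 + 12·170
5 = 12·725 − 47·185
5 = −47·1635 + 106·725
5 = 106·7265 − 471·1635
5 = −471·23430 + 1519·7265
So 5 = (-471)·23430 + (1519)·7265.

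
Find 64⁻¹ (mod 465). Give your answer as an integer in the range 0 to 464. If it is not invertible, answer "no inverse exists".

Apply the Euclidean algorithm to 465 and 64:
465 = 7·64 + 17
64 = 3·17 + 13
17 = 1·13 + 4
13 = 3·4 + 1
4 = 4·1 + 0
Since gcd(64, 465) = 1, back-substitute to write 1 as a combination:
1 = 13 − 3·4
1 = −3·17 + 4·13
1 = 4·64 − 15·17
1 = −15·465 + 109·64
So 64·109 ≡ 1 (mod 465).

109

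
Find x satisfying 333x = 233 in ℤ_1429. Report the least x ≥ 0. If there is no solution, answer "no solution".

1331

First find gcd(333, 1429):
1429 = 4×333 + 97
333 = 3×97 + 42
97 = 2×42 + 13
42 = 3×13 + 3
13 = 4×3 + 1
3 = 3×1 + 0
gcd = 1, so a unique solution mod 1429 exists.
Back-substitute for the Bézout coefficients:
1 = 13 − 4·3
1 = −4·42 + 13·13
1 = 13·97 − 30·42
1 = −30·333 + 103·97
1 = 103·1429 − 442·333
So 333·(-442) ≡ 1 (mod 1429), giving 333⁻¹ ≡ 987.
x ≡ 333⁻¹·233 ≡ 987·233 ≡ 1331 (mod 1429).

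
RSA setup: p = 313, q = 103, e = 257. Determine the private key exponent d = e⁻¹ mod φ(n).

13745

φ(n) = (p−1)(q−1) = 312·102 = 31824.
Need d with 257·d ≡ 1 (mod 31824). Apply the extended Euclidean algorithm:
31824 = 123×257 + 213
257 = 1×213 + 44
213 = 4×44 + 37
44 = 1×37 + 7
37 = 5×7 + 2
7 = 3×2 + 1
2 = 2×1 + 0
Back-substitute:
1 = 7 − 3·2
1 = −3·37 + 16·7
1 = 16·44 − 19·37
1 = −19·213 + 92·44
1 = 92·257 − 111·213
1 = −111·31824 + 13745·257
So 257·13745 ≡ 1 (mod 31824), hence d = 13745.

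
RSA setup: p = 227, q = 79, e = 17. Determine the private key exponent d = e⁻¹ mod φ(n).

1037

φ(n) = (p−1)(q−1) = 226·78 = 17628.
Need d with 17·d ≡ 1 (mod 17628). Apply the extended Euclidean algorithm:
17628 = 1036*17 + 16
17 = 1*16 + 1
16 = 16*1 + 0
Back-substitute:
1 = 17 − 16
1 = −17628 + 1037·17
So 17·1037 ≡ 1 (mod 17628), hence d = 1037.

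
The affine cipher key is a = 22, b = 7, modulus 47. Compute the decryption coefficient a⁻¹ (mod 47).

Run Euclid on (47, 22):
47 = 2*22 + 3
22 = 7*3 + 1
3 = 3*1 + 0
gcd = 1, so the inverse exists. Back-substitute:
1 = 22 − 7·3
1 = −7·47 + 15·22
So 22·15 ≡ 1 (mod 47).

15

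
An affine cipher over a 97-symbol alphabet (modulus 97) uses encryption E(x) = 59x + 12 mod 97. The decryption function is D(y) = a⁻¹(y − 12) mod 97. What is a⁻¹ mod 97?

74

Run Euclid on (97, 59):
97 = 1×59 + 38
59 = 1×38 + 21
38 = 1×21 + 17
21 = 1×17 + 4
17 = 4×4 + 1
4 = 4×1 + 0
The gcd is 1. Working backward:
1 = 17 − 4·4
1 = −4·21 + 5·17
1 = 5·38 − 9·21
1 = −9·59 + 14·38
1 = 14·97 − 23·59
Hence 59⁻¹ ≡ -23 ≡ 74 (mod 97).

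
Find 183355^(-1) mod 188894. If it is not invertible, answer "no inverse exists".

Apply the Euclidean algorithm to 188894 and 183355:
188894 = 1*183355 + 5539
183355 = 33*5539 + 568
5539 = 9*568 + 427
568 = 1*427 + 141
427 = 3*141 + 4
141 = 35*4 + 1
4 = 4*1 + 0
The gcd is 1. Working backward:
1 = 141 − 35·4
1 = −35·427 + 106·141
1 = 106·568 − 141·427
1 = −141·5539 + 1375·568
1 = 1375·183355 − 45516·5539
1 = −45516·188894 + 46891·183355
So 183355·46891 ≡ 1 (mod 188894).

46891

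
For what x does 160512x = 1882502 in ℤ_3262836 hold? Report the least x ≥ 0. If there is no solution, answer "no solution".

gcd(160512, 3262836):
3262836 = 20·160512 + 52596
160512 = 3·52596 + 2724
52596 = 19·2724 + 840
2724 = 3·840 + 204
840 = 4·204 + 24
204 = 8·24 + 12
24 = 2·12 + 0
gcd = 12, but 12 ∤ 1882502, so the congruence has no solution.

no solution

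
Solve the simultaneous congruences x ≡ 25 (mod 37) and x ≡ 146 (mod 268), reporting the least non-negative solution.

Write x = 25 + 37·k. Then 37·k ≡ 146 − 25 ≡ 121 (mod 268).
Need 37⁻¹ mod 268. Extended Euclid on (268, 37):
268 = 7*37 + 9
37 = 4*9 + 1
9 = 9*1 + 0
Back-substitute:
1 = 37 − 4·9
1 = −4·268 + 29·37
37⁻¹ ≡ 29 (mod 268), so k ≡ 29·121 ≡ 25 (mod 268).
x = 25 + 37·25 = 950.

950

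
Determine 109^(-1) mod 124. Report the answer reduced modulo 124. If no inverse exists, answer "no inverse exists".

Apply the Euclidean algorithm to 124 and 109:
124 = 1·109 + 15
109 = 7·15 + 4
15 = 3·4 + 3
4 = 1·3 + 1
3 = 3·1 + 0
Since gcd(109, 124) = 1, back-substitute to write 1 as a combination:
1 = 4 − 3
1 = −15 + 4·4
1 = 4·109 − 29·15
1 = −29·124 + 33·109
So 109·33 ≡ 1 (mod 124).

33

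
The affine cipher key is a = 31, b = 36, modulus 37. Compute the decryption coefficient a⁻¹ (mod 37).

Apply the Euclidean algorithm to 37 and 31:
37 = 1×31 + 6
31 = 5×6 + 1
6 = 6×1 + 0
gcd = 1, so the inverse exists. Back-substitute:
1 = 31 − 5·6
1 = −5·37 + 6·31
So 31·6 ≡ 1 (mod 37).

6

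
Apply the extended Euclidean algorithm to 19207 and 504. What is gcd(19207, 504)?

1

Euclidean algorithm:
19207 = 38·504 + 55
504 = 9·55 + 9
55 = 6·9 + 1
9 = 9·1 + 0
gcd(19207, 504) = 1.
Working backward:
1 = 55 − 6·9
1 = −6·504 + 55·55
1 = 55·19207 − 2096·504
So 1 = (55)·19207 + (-2096)·504.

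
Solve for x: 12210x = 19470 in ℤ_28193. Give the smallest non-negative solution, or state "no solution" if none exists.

1387

First find gcd(12210, 28193):
28193 = 2·12210 + 3773
12210 = 3·3773 + 891
3773 = 4·891 + 209
891 = 4·209 + 55
209 = 3·55 + 44
55 = 1·44 + 11
44 = 4·11 + 0
gcd = 11 and 11 | 19470, so solutions exist. Divide through by 11: 1110x ≡ 1770 (mod 2563).
Now find 1110⁻¹ mod 2563:
2563 = 2*1110 + 343
1110 = 3*343 + 81
343 = 4*81 + 19
81 = 4*19 + 5
19 = 3*5 + 4
5 = 1*4 + 1
4 = 4*1 + 0
Back-substitute:
1 = 5 − 4
1 = −19 + 4·5
1 = 4·81 − 17·19
1 = −17·343 + 72·81
1 = 72·1110 − 233·343
1 = −233·2563 + 538·1110
So 1110⁻¹ ≡ 538 (mod 2563).
Then x ≡ 538·1770 ≡ 1387 (mod 2563); the smallest non-negative solution is x = 1387.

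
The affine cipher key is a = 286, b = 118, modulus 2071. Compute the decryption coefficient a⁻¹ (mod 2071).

210

Run Euclid on (2071, 286):
2071 = 7*286 + 69
286 = 4*69 + 10
69 = 6*10 + 9
10 = 1*9 + 1
9 = 9*1 + 0
The gcd is 1. Working backward:
1 = 10 − 9
1 = −69 + 7·10
1 = 7·286 − 29·69
1 = −29·2071 + 210·286
So 286·210 ≡ 1 (mod 2071).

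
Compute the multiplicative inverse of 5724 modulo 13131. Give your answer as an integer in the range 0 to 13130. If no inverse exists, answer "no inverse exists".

Euclidean algorithm on 13131, 5724:
13131 = 2*5724 + 1683
5724 = 3*1683 + 675
1683 = 2*675 + 333
675 = 2*333 + 9
333 = 37*9 + 0
gcd(5724, 13131) = 9 ≠ 1, so 5724 has no multiplicative inverse modulo 13131.

no inverse exists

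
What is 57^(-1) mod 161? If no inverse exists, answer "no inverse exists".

Apply the Euclidean algorithm to 161 and 57:
161 = 2·57 + 47
57 = 1·47 + 10
47 = 4·10 + 7
10 = 1·7 + 3
7 = 2·3 + 1
3 = 3·1 + 0
gcd = 1, so the inverse exists. Back-substitute:
1 = 7 − 2·3
1 = −2·10 + 3·7
1 = 3·47 − 14·10
1 = −14·57 + 17·47
1 = 17·161 − 48·57
So 57·(-48) ≡ 1 (mod 161), and -48 ≡ 113 (mod 161).

113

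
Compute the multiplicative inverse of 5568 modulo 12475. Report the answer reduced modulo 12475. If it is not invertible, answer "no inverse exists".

11357

Run Euclid on (12475, 5568):
12475 = 2*5568 + 1339
5568 = 4*1339 + 212
1339 = 6*212 + 67
212 = 3*67 + 11
67 = 6*11 + 1
11 = 11*1 + 0
Since gcd(5568, 12475) = 1, back-substitute to write 1 as a combination:
1 = 67 − 6·11
1 = −6·212 + 19·67
1 = 19·1339 − 120·212
1 = −120·5568 + 499·1339
1 = 499·12475 − 1118·5568
Hence 5568⁻¹ ≡ -1118 ≡ 11357 (mod 12475).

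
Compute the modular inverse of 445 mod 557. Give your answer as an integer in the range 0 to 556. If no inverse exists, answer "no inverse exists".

Run Euclid on (557, 445):
557 = 1*445 + 112
445 = 3*112 + 109
112 = 1*109 + 3
109 = 36*3 + 1
3 = 3*1 + 0
Since gcd(445, 557) = 1, back-substitute to write 1 as a combination:
1 = 109 − 36·3
1 = −36·112 + 37·109
1 = 37·445 − 147·112
1 = −147·557 + 184·445
So 445·184 ≡ 1 (mod 557).

184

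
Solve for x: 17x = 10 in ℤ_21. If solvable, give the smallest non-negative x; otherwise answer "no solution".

First find gcd(17, 21):
21 = 1·17 + 4
17 = 4·4 + 1
4 = 4·1 + 0
gcd = 1, so a unique solution mod 21 exists.
Back-substitute for the Bézout coefficients:
1 = 17 − 4·4
1 = −4·21 + 5·17
So 17·(5) ≡ 1 (mod 21), giving 17⁻¹ ≡ 5.
x ≡ 17⁻¹·10 ≡ 5·10 ≡ 8 (mod 21).

8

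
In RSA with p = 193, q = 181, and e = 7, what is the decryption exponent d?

φ(n) = (p−1)(q−1) = 192·180 = 34560.
Need d with 7·d ≡ 1 (mod 34560). Apply the extended Euclidean algorithm:
34560 = 4937×7 + 1
7 = 7×1 + 0
Back-substitute:
1 = 34560 − 4937·7
So 7·(-4937) ≡ 1 (mod 34560), hence d ≡ -4937 ≡ 29623 (mod 34560).

29623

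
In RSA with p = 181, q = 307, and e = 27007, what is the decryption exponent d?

22063

φ(n) = (p−1)(q−1) = 180·306 = 55080.
Need d with 27007·d ≡ 1 (mod 55080). Apply the extended Euclidean algorithm:
55080 = 2·27007 + 1066
27007 = 25·1066 + 357
1066 = 2·357 + 352
357 = 1·352 + 5
352 = 70·5 + 2
5 = 2·2 + 1
2 = 2·1 + 0
Back-substitute:
1 = 5 − 2·2
1 = −2·352 + 141·5
1 = 141·357 − 143·352
1 = −143·1066 + 427·357
1 = 427·27007 − 10818·1066
1 = −10818·55080 + 22063·27007
So 27007·22063 ≡ 1 (mod 55080), hence d = 22063.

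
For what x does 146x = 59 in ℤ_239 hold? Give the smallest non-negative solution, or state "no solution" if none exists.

First find gcd(146, 239):
239 = 1*146 + 93
146 = 1*93 + 53
93 = 1*53 + 40
53 = 1*40 + 13
40 = 3*13 + 1
13 = 13*1 + 0
gcd = 1, so a unique solution mod 239 exists.
Back-substitute for the Bézout coefficients:
1 = 40 − 3·13
1 = −3·53 + 4·40
1 = 4·93 − 7·53
1 = −7·146 + 11·93
1 = 11·239 − 18·146
So 146·(-18) ≡ 1 (mod 239), giving 146⁻¹ ≡ 221.
x ≡ 146⁻¹·59 ≡ 221·59 ≡ 133 (mod 239).

133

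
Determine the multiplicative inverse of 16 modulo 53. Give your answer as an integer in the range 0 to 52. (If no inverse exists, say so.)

10

Apply the Euclidean algorithm to 53 and 16:
53 = 3*16 + 5
16 = 3*5 + 1
5 = 5*1 + 0
gcd = 1, so the inverse exists. Back-substitute:
1 = 16 − 3·5
1 = −3·53 + 10·16
So 16·10 ≡ 1 (mod 53).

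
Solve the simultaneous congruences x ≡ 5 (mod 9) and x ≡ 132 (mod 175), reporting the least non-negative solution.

482

Write x = 5 + 9·k. Then 9·k ≡ 132 − 5 ≡ 127 (mod 175).
Need 9⁻¹ mod 175. Extended Euclid on (175, 9):
175 = 19*9 + 4
9 = 2*4 + 1
4 = 4*1 + 0
Back-substitute:
1 = 9 − 2·4
1 = −2·175 + 39·9
9⁻¹ ≡ 39 (mod 175), so k ≡ 39·127 ≡ 53 (mod 175).
x = 5 + 9·53 = 482.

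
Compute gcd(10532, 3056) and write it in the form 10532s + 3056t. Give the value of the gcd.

Euclidean algorithm:
10532 = 3*3056 + 1364
3056 = 2*1364 + 328
1364 = 4*328 + 52
328 = 6*52 + 16
52 = 3*16 + 4
16 = 4*4 + 0
gcd(10532, 3056) = 4.
Express as a combination:
4 = 52 − 3·16
4 = −3·328 + 19·52
4 = 19·1364 − 79·328
4 = −79·3056 + 177·1364
4 = 177·10532 − 610·3056
So 4 = (177)·10532 + (-610)·3056.

4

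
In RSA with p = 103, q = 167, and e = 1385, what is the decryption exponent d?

2225

φ(n) = (p−1)(q−1) = 102·166 = 16932.
Need d with 1385·d ≡ 1 (mod 16932). Apply the extended Euclidean algorithm:
16932 = 12*1385 + 312
1385 = 4*312 + 137
312 = 2*137 + 38
137 = 3*38 + 23
38 = 1*23 + 15
23 = 1*15 + 8
15 = 1*8 + 7
8 = 1*7 + 1
7 = 7*1 + 0
Back-substitute:
1 = 8 − 7
1 = −15 + 2·8
1 = 2·23 − 3·15
1 = −3·38 + 5·23
1 = 5·137 − 18·38
1 = −18·312 + 41·137
1 = 41·1385 − 182·312
1 = −182·16932 + 2225·1385
So 1385·2225 ≡ 1 (mod 16932), hence d = 2225.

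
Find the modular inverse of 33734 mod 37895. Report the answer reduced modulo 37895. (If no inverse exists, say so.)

gcd(37895, 33734) by repeated division:
37895 = 1·33734 + 4161
33734 = 8·4161 + 446
4161 = 9·446 + 147
446 = 3·147 + 5
147 = 29·5 + 2
5 = 2·2 + 1
2 = 2·1 + 0
gcd = 1, so the inverse exists. Back-substitute:
1 = 5 − 2·2
1 = −2·147 + 59·5
1 = 59·446 − 179·147
1 = −179·4161 + 1670·446
1 = 1670·33734 − 13539·4161
1 = −13539·37895 + 15209·33734
So 33734·15209 ≡ 1 (mod 37895).

15209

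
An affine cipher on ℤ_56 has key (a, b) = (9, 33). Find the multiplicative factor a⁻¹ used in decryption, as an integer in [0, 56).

gcd(56, 9) by repeated division:
56 = 6×9 + 2
9 = 4×2 + 1
2 = 2×1 + 0
gcd = 1, so the inverse exists. Back-substitute:
1 = 9 − 4·2
1 = −4·56 + 25·9
So 9·25 ≡ 1 (mod 56).

25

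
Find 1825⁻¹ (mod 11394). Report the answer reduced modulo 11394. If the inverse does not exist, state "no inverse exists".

3721

gcd(11394, 1825) by repeated division:
11394 = 6×1825 + 444
1825 = 4×444 + 49
444 = 9×49 + 3
49 = 16×3 + 1
3 = 3×1 + 0
gcd = 1, so the inverse exists. Back-substitute:
1 = 49 − 16·3
1 = −16·444 + 145·49
1 = 145·1825 − 596·444
1 = −596·11394 + 3721·1825
So 1825·3721 ≡ 1 (mod 11394).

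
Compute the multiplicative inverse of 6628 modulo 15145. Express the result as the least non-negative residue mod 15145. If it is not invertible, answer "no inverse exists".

3672

Run Euclid on (15145, 6628):
15145 = 2×6628 + 1889
6628 = 3×1889 + 961
1889 = 1×961 + 928
961 = 1×928 + 33
928 = 28×33 + 4
33 = 8×4 + 1
4 = 4×1 + 0
gcd = 1, so the inverse exists. Back-substitute:
1 = 33 − 8·4
1 = −8·928 + 225·33
1 = 225·961 − 233·928
1 = −233·1889 + 458·961
1 = 458·6628 − 1607·1889
1 = −1607·15145 + 3672·6628
So 6628·3672 ≡ 1 (mod 15145).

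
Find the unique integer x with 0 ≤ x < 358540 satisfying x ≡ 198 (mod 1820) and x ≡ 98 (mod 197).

Write x = 198 + 1820·k. Then 1820·k ≡ 98 − 198 ≡ 97 (mod 197).
Need 1820⁻¹ mod 197. Extended Euclid on (197, 47):
197 = 4*47 + 9
47 = 5*9 + 2
9 = 4*2 + 1
2 = 2*1 + 0
Back-substitute:
1 = 9 − 4·2
1 = −4·47 + 21·9
1 = 21·197 − 88·47
1820⁻¹ ≡ 109 (mod 197), so k ≡ 109·97 ≡ 132 (mod 197).
x = 198 + 1820·132 = 240438.

240438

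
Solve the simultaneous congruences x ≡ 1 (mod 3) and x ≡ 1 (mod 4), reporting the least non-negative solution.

Write x = 1 + 3·k. Then 3·k ≡ 1 − 1 ≡ 0 (mod 4).
Need 3⁻¹ mod 4. Extended Euclid on (4, 3):
4 = 1·3 + 1
3 = 3·1 + 0
Back-substitute:
1 = 4 − 3
3⁻¹ ≡ 3 (mod 4), so k ≡ 3·0 ≡ 0 (mod 4).
x = 1 + 3·0 = 1.

1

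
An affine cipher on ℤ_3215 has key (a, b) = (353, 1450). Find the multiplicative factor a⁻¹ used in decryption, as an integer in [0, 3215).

Apply the Euclidean algorithm to 3215 and 353:
3215 = 9×353 + 38
353 = 9×38 + 11
38 = 3×11 + 5
11 = 2×5 + 1
5 = 5×1 + 0
gcd = 1, so the inverse exists. Back-substitute:
1 = 11 − 2·5
1 = −2·38 + 7·11
1 = 7·353 − 65·38
1 = −65·3215 + 592·353
So 353·592 ≡ 1 (mod 3215).

592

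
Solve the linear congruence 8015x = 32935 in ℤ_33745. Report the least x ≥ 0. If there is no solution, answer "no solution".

5309

First find gcd(8015, 33745):
33745 = 4*8015 + 1685
8015 = 4*1685 + 1275
1685 = 1*1275 + 410
1275 = 3*410 + 45
410 = 9*45 + 5
45 = 9*5 + 0
gcd = 5 and 5 | 32935, so solutions exist. Divide through by 5: 1603x ≡ 6587 (mod 6749).
Now find 1603⁻¹ mod 6749:
6749 = 4·1603 + 337
1603 = 4·337 + 255
337 = 1·255 + 82
255 = 3·82 + 9
82 = 9·9 + 1
9 = 9·1 + 0
Back-substitute:
1 = 82 − 9·9
1 = −9·255 + 28·82
1 = 28·337 − 37·255
1 = −37·1603 + 176·337
1 = 176·6749 − 741·1603
So 1603·(-741) ≡ 1 (mod 6749), i.e. 1603⁻¹ ≡ 6008.
Then x ≡ 6008·6587 ≡ 5309 (mod 6749); the smallest non-negative solution is x = 5309.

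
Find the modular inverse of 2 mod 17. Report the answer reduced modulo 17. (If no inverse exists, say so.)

gcd(17, 2) by repeated division:
17 = 8*2 + 1
2 = 2*1 + 0
gcd = 1, so the inverse exists. Back-substitute:
1 = 17 − 8·2
So 2·(-8) ≡ 1 (mod 17), and -8 ≡ 9 (mod 17).

9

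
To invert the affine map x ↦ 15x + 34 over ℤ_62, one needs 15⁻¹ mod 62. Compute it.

29

gcd(62, 15) by repeated division:
62 = 4*15 + 2
15 = 7*2 + 1
2 = 2*1 + 0
gcd = 1, so the inverse exists. Back-substitute:
1 = 15 − 7·2
1 = −7·62 + 29·15
So 15·29 ≡ 1 (mod 62).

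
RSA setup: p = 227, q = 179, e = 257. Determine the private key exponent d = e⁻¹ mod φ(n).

φ(n) = (p−1)(q−1) = 226·178 = 40228.
Need d with 257·d ≡ 1 (mod 40228). Apply the extended Euclidean algorithm:
40228 = 156×257 + 136
257 = 1×136 + 121
136 = 1×121 + 15
121 = 8×15 + 1
15 = 15×1 + 0
Back-substitute:
1 = 121 − 8·15
1 = −8·136 + 9·121
1 = 9·257 − 17·136
1 = −17·40228 + 2661·257
So 257·2661 ≡ 1 (mod 40228), hence d = 2661.

2661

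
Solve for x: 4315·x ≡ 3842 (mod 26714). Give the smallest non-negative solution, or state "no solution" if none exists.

21434

First find gcd(4315, 26714):
26714 = 6×4315 + 824
4315 = 5×824 + 195
824 = 4×195 + 44
195 = 4×44 + 19
44 = 2×19 + 6
19 = 3×6 + 1
6 = 6×1 + 0
gcd = 1, so a unique solution mod 26714 exists.
Back-substitute for the Bézout coefficients:
1 = 19 − 3·6
1 = −3·44 + 7·19
1 = 7·195 − 31·44
1 = −31·824 + 131·195
1 = 131·4315 − 686·824
1 = −686·26714 + 4247·4315
So 4315·(4247) ≡ 1 (mod 26714), giving 4315⁻¹ ≡ 4247.
x ≡ 4315⁻¹·3842 ≡ 4247·3842 ≡ 21434 (mod 26714).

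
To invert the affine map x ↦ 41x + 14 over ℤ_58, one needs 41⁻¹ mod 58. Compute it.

gcd(58, 41) by repeated division:
58 = 1*41 + 17
41 = 2*17 + 7
17 = 2*7 + 3
7 = 2*3 + 1
3 = 3*1 + 0
Since gcd(41, 58) = 1, back-substitute to write 1 as a combination:
1 = 7 − 2·3
1 = −2·17 + 5·7
1 = 5·41 − 12·17
1 = −12·58 + 17·41
So 41·17 ≡ 1 (mod 58).

17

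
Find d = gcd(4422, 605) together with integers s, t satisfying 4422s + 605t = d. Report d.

11

Apply Euclid's algorithm to 4422 and 605:
4422 = 7*605 + 187
605 = 3*187 + 44
187 = 4*44 + 11
44 = 4*11 + 0
gcd(4422, 605) = 11.
Back-substituting:
11 = 187 − 4·44
11 = −4·605 + 13·187
11 = 13·4422 − 95·605
So 11 = (13)·4422 + (-95)·605.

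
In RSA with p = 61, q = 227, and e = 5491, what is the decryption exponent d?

φ(n) = (p−1)(q−1) = 60·226 = 13560.
Need d with 5491·d ≡ 1 (mod 13560). Apply the extended Euclidean algorithm:
13560 = 2·5491 + 2578
5491 = 2·2578 + 335
2578 = 7·335 + 233
335 = 1·233 + 102
233 = 2·102 + 29
102 = 3·29 + 15
29 = 1·15 + 14
15 = 1·14 + 1
14 = 14·1 + 0
Back-substitute:
1 = 15 − 14
1 = −29 + 2·15
1 = 2·102 − 7·29
1 = −7·233 + 16·102
1 = 16·335 − 23·233
1 = −23·2578 + 177·335
1 = 177·5491 − 377·2578
1 = −377·13560 + 931·5491
So 5491·931 ≡ 1 (mod 13560), hence d = 931.

931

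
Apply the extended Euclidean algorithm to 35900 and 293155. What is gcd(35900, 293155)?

5

Euclidean algorithm:
293155 = 8*35900 + 5955
35900 = 6*5955 + 170
5955 = 35*170 + 5
170 = 34*5 + 0
gcd(35900, 293155) = 5.
Working backward:
5 = 5955 − 35·170
5 = −35·35900 + 211·5955
5 = 211·293155 − 1723·35900
So 5 = (211)·293155 + (-1723)·35900.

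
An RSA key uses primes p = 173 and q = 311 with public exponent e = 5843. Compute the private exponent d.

φ(n) = (p−1)(q−1) = 172·310 = 53320.
Need d with 5843·d ≡ 1 (mod 53320). Apply the extended Euclidean algorithm:
53320 = 9*5843 + 733
5843 = 7*733 + 712
733 = 1*712 + 21
712 = 33*21 + 19
21 = 1*19 + 2
19 = 9*2 + 1
2 = 2*1 + 0
Back-substitute:
1 = 19 − 9·2
1 = −9·21 + 10·19
1 = 10·712 − 339·21
1 = −339·733 + 349·712
1 = 349·5843 − 2782·733
1 = −2782·53320 + 25387·5843
So 5843·25387 ≡ 1 (mod 53320), hence d = 25387.

25387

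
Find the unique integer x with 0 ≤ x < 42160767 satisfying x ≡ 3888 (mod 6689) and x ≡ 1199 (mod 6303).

Write x = 3888 + 6689·k. Then 6689·k ≡ 1199 − 3888 ≡ 3614 (mod 6303).
Need 6689⁻¹ mod 6303. Extended Euclid on (6303, 386):
6303 = 16*386 + 127
386 = 3*127 + 5
127 = 25*5 + 2
5 = 2*2 + 1
2 = 2*1 + 0
Back-substitute:
1 = 5 − 2·2
1 = −2·127 + 51·5
1 = 51·386 − 155·127
1 = −155·6303 + 2531·386
6689⁻¹ ≡ 2531 (mod 6303), so k ≡ 2531·3614 ≡ 1381 (mod 6303).
x = 3888 + 6689·1381 = 9241397.

9241397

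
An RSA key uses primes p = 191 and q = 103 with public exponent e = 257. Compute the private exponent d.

φ(n) = (p−1)(q−1) = 190·102 = 19380.
Need d with 257·d ≡ 1 (mod 19380). Apply the extended Euclidean algorithm:
19380 = 75*257 + 105
257 = 2*105 + 47
105 = 2*47 + 11
47 = 4*11 + 3
11 = 3*3 + 2
3 = 1*2 + 1
2 = 2*1 + 0
Back-substitute:
1 = 3 − 2
1 = −11 + 4·3
1 = 4·47 − 17·11
1 = −17·105 + 38·47
1 = 38·257 − 93·105
1 = −93·19380 + 7013·257
So 257·7013 ≡ 1 (mod 19380), hence d = 7013.

7013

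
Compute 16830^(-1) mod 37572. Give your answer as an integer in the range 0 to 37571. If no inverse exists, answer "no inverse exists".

no inverse exists

Euclidean algorithm on 37572, 16830:
37572 = 2*16830 + 3912
16830 = 4*3912 + 1182
3912 = 3*1182 + 366
1182 = 3*366 + 84
366 = 4*84 + 30
84 = 2*30 + 24
30 = 1*24 + 6
24 = 4*6 + 0
The gcd is 6, not 1, hence no inverse exists.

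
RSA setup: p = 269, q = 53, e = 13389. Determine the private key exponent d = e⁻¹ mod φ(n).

8917

φ(n) = (p−1)(q−1) = 268·52 = 13936.
Need d with 13389·d ≡ 1 (mod 13936). Apply the extended Euclidean algorithm:
13936 = 1×13389 + 547
13389 = 24×547 + 261
547 = 2×261 + 25
261 = 10×25 + 11
25 = 2×11 + 3
11 = 3×3 + 2
3 = 1×2 + 1
2 = 2×1 + 0
Back-substitute:
1 = 3 − 2
1 = −11 + 4·3
1 = 4·25 − 9·11
1 = −9·261 + 94·25
1 = 94·547 − 197·261
1 = −197·13389 + 4822·547
1 = 4822·13936 − 5019·13389
So 13389·(-5019) ≡ 1 (mod 13936), hence d ≡ -5019 ≡ 8917 (mod 13936).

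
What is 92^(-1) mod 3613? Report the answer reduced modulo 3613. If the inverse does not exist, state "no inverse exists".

432

Extended Euclidean algorithm:
3613 = 39·92 + 25
92 = 3·25 + 17
25 = 1·17 + 8
17 = 2·8 + 1
8 = 8·1 + 0
Since gcd(92, 3613) = 1, back-substitute to write 1 as a combination:
1 = 17 − 2·8
1 = −2·25 + 3·17
1 = 3·92 − 11·25
1 = −11·3613 + 432·92
So 92·432 ≡ 1 (mod 3613).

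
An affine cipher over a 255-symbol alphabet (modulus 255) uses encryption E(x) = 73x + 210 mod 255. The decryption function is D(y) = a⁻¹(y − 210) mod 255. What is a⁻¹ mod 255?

Apply the Euclidean algorithm to 255 and 73:
255 = 3×73 + 36
73 = 2×36 + 1
36 = 36×1 + 0
The gcd is 1. Working backward:
1 = 73 − 2·36
1 = −2·255 + 7·73
So 73·7 ≡ 1 (mod 255).

7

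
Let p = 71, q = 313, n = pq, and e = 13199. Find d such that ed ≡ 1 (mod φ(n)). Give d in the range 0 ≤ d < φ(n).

19679

φ(n) = (p−1)(q−1) = 70·312 = 21840.
Need d with 13199·d ≡ 1 (mod 21840). Apply the extended Euclidean algorithm:
21840 = 1×13199 + 8641
13199 = 1×8641 + 4558
8641 = 1×4558 + 4083
4558 = 1×4083 + 475
4083 = 8×475 + 283
475 = 1×283 + 192
283 = 1×192 + 91
192 = 2×91 + 10
91 = 9×10 + 1
10 = 10×1 + 0
Back-substitute:
1 = 91 − 9·10
1 = −9·192 + 19·91
1 = 19·283 − 28·192
1 = −28·475 + 47·283
1 = 47·4083 − 404·475
1 = −404·4558 + 451·4083
1 = 451·8641 − 855·4558
1 = −855·13199 + 1306·8641
1 = 1306·21840 − 2161·13199
So 13199·(-2161) ≡ 1 (mod 21840), hence d ≡ -2161 ≡ 19679 (mod 21840).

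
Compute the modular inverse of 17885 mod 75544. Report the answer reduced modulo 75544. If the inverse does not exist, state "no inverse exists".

no inverse exists

Euclidean algorithm on 75544, 17885:
75544 = 4*17885 + 4004
17885 = 4*4004 + 1869
4004 = 2*1869 + 266
1869 = 7*266 + 7
266 = 38*7 + 0
gcd(17885, 75544) = 7 ≠ 1, so 17885 has no multiplicative inverse modulo 75544.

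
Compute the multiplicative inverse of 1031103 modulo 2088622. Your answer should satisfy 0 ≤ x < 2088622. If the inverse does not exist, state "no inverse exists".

gcd(2088622, 1031103) by repeated division:
2088622 = 2×1031103 + 26416
1031103 = 39×26416 + 879
26416 = 30×879 + 46
879 = 19×46 + 5
46 = 9×5 + 1
5 = 5×1 + 0
gcd = 1, so the inverse exists. Back-substitute:
1 = 46 − 9·5
1 = −9·879 + 172·46
1 = 172·26416 − 5169·879
1 = −5169·1031103 + 201763·26416
1 = 201763·2088622 − 408695·1031103
Thus 1031103·(-408695) ≡ 1 (mod 2088622); reducing, -408695 mod 2088622 = 1679927.

1679927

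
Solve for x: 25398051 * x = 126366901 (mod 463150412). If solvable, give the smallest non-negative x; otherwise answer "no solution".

First find gcd(25398051, 463150412):
463150412 = 18*25398051 + 5985494
25398051 = 4*5985494 + 1456075
5985494 = 4*1456075 + 161194
1456075 = 9*161194 + 5329
161194 = 30*5329 + 1324
5329 = 4*1324 + 33
1324 = 40*33 + 4
33 = 8*4 + 1
4 = 4*1 + 0
gcd = 1, so a unique solution mod 463150412 exists.
Back-substitute for the Bézout coefficients:
1 = 33 − 8·4
1 = −8·1324 + 321·33
1 = 321·5329 − 1292·1324
1 = −1292·161194 + 39081·5329
1 = 39081·1456075 − 353021·161194
1 = −353021·5985494 + 1451165·1456075
1 = 1451165·25398051 − 6157681·5985494
1 = −6157681·463150412 + 112289423·25398051
So 25398051·(112289423) ≡ 1 (mod 463150412), giving 25398051⁻¹ ≡ 112289423.
x ≡ 25398051⁻¹·126366901 ≡ 112289423·126366901 ≡ 323931235 (mod 463150412).

323931235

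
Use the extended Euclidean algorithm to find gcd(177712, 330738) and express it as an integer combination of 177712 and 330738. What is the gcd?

Repeated division:
330738 = 1·177712 + 153026
177712 = 1·153026 + 24686
153026 = 6·24686 + 4910
24686 = 5·4910 + 136
4910 = 36·136 + 14
136 = 9·14 + 10
14 = 1·10 + 4
10 = 2·4 + 2
4 = 2·2 + 0
gcd(177712, 330738) = 2.
Back-substituting:
2 = 10 − 2·4
2 = −2·14 + 3·10
2 = 3·136 − 29·14
2 = −29·4910 + 1047·136
2 = 1047·24686 − 5264·4910
2 = −5264·153026 + 32631·24686
2 = 32631·177712 − 37895·153026
2 = −37895·330738 + 70526·177712
So 2 = (-37895)·330738 + (70526)·177712.

2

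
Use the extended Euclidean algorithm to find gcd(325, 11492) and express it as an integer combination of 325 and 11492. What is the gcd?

Repeated division:
11492 = 35·325 + 117
325 = 2·117 + 91
117 = 1·91 + 26
91 = 3·26 + 13
26 = 2·13 + 0
gcd(325, 11492) = 13.
Working backward:
13 = 91 − 3·26
13 = −3·117 + 4·91
13 = 4·325 − 11·117
13 = −11·11492 + 389·325
So 13 = (-11)·11492 + (389)·325.

13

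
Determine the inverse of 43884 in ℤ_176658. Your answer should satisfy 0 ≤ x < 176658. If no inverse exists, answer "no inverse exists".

Euclidean algorithm on 176658, 43884:
176658 = 4·43884 + 1122
43884 = 39·1122 + 126
1122 = 8·126 + 114
126 = 1·114 + 12
114 = 9·12 + 6
12 = 2·6 + 0
Since gcd = 6 > 1, 43884 is not a unit mod 176658.

no inverse exists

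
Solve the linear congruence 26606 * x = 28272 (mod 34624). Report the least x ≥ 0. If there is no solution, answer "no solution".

First find gcd(26606, 34624):
34624 = 1·26606 + 8018
26606 = 3·8018 + 2552
8018 = 3·2552 + 362
2552 = 7·362 + 18
362 = 20·18 + 2
18 = 9·2 + 0
gcd = 2 and 2 | 28272, so solutions exist. Divide through by 2: 13303x ≡ 14136 (mod 17312).
Now find 13303⁻¹ mod 17312:
17312 = 1×13303 + 4009
13303 = 3×4009 + 1276
4009 = 3×1276 + 181
1276 = 7×181 + 9
181 = 20×9 + 1
9 = 9×1 + 0
Back-substitute:
1 = 181 − 20·9
1 = −20·1276 + 141·181
1 = 141·4009 − 443·1276
1 = −443·13303 + 1470·4009
1 = 1470·17312 − 1913·13303
So 13303·(-1913) ≡ 1 (mod 17312), i.e. 13303⁻¹ ≡ 15399.
Then x ≡ 15399·14136 ≡ 16488 (mod 17312); the smallest non-negative solution is x = 16488.

16488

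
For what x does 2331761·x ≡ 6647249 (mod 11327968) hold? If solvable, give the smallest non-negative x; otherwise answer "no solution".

First find gcd(2331761, 11327968):
11327968 = 4·2331761 + 2000924
2331761 = 1·2000924 + 330837
2000924 = 6·330837 + 15902
330837 = 20·15902 + 12797
15902 = 1·12797 + 3105
12797 = 4·3105 + 377
3105 = 8·377 + 89
377 = 4·89 + 21
89 = 4·21 + 5
21 = 4·5 + 1
5 = 5·1 + 0
gcd = 1, so a unique solution mod 11327968 exists.
Back-substitute for the Bézout coefficients:
1 = 21 − 4·5
1 = −4·89 + 17·21
1 = 17·377 − 72·89
1 = −72·3105 + 593·377
1 = 593·12797 − 2444·3105
1 = −2444·15902 + 3037·12797
1 = 3037·330837 − 63184·15902
1 = −63184·2000924 + 382141·330837
1 = 382141·2331761 − 445325·2000924
1 = −445325·11327968 + 2163441·2331761
So 2331761·(2163441) ≡ 1 (mod 11327968), giving 2331761⁻¹ ≡ 2163441.
x ≡ 2331761⁻¹·6647249 ≡ 2163441·6647249 ≡ 7680001 (mod 11327968).

7680001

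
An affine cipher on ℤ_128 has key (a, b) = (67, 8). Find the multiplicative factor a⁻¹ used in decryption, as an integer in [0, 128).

Run Euclid on (128, 67):
128 = 1*67 + 61
67 = 1*61 + 6
61 = 10*6 + 1
6 = 6*1 + 0
The gcd is 1. Working backward:
1 = 61 − 10·6
1 = −10·67 + 11·61
1 = 11·128 − 21·67
So 67·(-21) ≡ 1 (mod 128), and -21 ≡ 107 (mod 128).

107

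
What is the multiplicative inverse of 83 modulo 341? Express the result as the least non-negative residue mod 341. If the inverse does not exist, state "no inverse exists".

189

Extended Euclidean algorithm:
341 = 4·83 + 9
83 = 9·9 + 2
9 = 4·2 + 1
2 = 2·1 + 0
gcd = 1, so the inverse exists. Back-substitute:
1 = 9 − 4·2
1 = −4·83 + 37·9
1 = 37·341 − 152·83
So 83·(-152) ≡ 1 (mod 341), and -152 ≡ 189 (mod 341).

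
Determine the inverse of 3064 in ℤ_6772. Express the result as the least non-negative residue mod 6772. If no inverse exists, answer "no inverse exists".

no inverse exists

Euclidean algorithm on 6772, 3064:
6772 = 2×3064 + 644
3064 = 4×644 + 488
644 = 1×488 + 156
488 = 3×156 + 20
156 = 7×20 + 16
20 = 1×16 + 4
16 = 4×4 + 0
The gcd is 4, not 1, hence no inverse exists.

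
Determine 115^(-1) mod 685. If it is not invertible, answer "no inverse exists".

no inverse exists

Euclidean algorithm on 685, 115:
685 = 5*115 + 110
115 = 1*110 + 5
110 = 22*5 + 0
Since gcd = 5 > 1, 115 is not a unit mod 685.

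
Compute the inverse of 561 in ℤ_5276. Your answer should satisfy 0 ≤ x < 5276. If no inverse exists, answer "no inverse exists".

3649

gcd(5276, 561) by repeated division:
5276 = 9×561 + 227
561 = 2×227 + 107
227 = 2×107 + 13
107 = 8×13 + 3
13 = 4×3 + 1
3 = 3×1 + 0
gcd = 1, so the inverse exists. Back-substitute:
1 = 13 − 4·3
1 = −4·107 + 33·13
1 = 33·227 − 70·107
1 = −70·561 + 173·227
1 = 173·5276 − 1627·561
Hence 561⁻¹ ≡ -1627 ≡ 3649 (mod 5276).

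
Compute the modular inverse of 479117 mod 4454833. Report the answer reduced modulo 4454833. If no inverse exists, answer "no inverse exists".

Apply the Euclidean algorithm to 4454833 and 479117:
4454833 = 9×479117 + 142780
479117 = 3×142780 + 50777
142780 = 2×50777 + 41226
50777 = 1×41226 + 9551
41226 = 4×9551 + 3022
9551 = 3×3022 + 485
3022 = 6×485 + 112
485 = 4×112 + 37
112 = 3×37 + 1
37 = 37×1 + 0
The gcd is 1. Working backward:
1 = 112 − 3·37
1 = −3·485 + 13·112
1 = 13·3022 − 81·485
1 = −81·9551 + 256·3022
1 = 256·41226 − 1105·9551
1 = −1105·50777 + 1361·41226
1 = 1361·142780 − 3827·50777
1 = −3827·479117 + 12842·142780
1 = 12842·4454833 − 119405·479117
Hence 479117⁻¹ ≡ -119405 ≡ 4335428 (mod 4454833).

4335428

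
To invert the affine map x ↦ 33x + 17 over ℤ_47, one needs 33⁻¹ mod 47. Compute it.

Run Euclid on (47, 33):
47 = 1·33 + 14
33 = 2·14 + 5
14 = 2·5 + 4
5 = 1·4 + 1
4 = 4·1 + 0
gcd = 1, so the inverse exists. Back-substitute:
1 = 5 − 4
1 = −14 + 3·5
1 = 3·33 − 7·14
1 = −7·47 + 10·33
So 33·10 ≡ 1 (mod 47).

10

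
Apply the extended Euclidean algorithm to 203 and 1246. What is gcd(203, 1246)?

Repeated division:
1246 = 6·203 + 28
203 = 7·28 + 7
28 = 4·7 + 0
gcd(203, 1246) = 7.
Back-substituting:
7 = 203 − 7·28
7 = −7·1246 + 43·203
So 7 = (-7)·1246 + (43)·203.

7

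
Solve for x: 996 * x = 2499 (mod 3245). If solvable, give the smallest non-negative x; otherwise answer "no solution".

2534

First find gcd(996, 3245):
3245 = 3*996 + 257
996 = 3*257 + 225
257 = 1*225 + 32
225 = 7*32 + 1
32 = 32*1 + 0
gcd = 1, so a unique solution mod 3245 exists.
Back-substitute for the Bézout coefficients:
1 = 225 − 7·32
1 = −7·257 + 8·225
1 = 8·996 − 31·257
1 = −31·3245 + 101·996
So 996·(101) ≡ 1 (mod 3245), giving 996⁻¹ ≡ 101.
x ≡ 996⁻¹·2499 ≡ 101·2499 ≡ 2534 (mod 3245).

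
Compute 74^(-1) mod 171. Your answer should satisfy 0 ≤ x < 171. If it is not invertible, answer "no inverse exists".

104

Apply the Euclidean algorithm to 171 and 74:
171 = 2×74 + 23
74 = 3×23 + 5
23 = 4×5 + 3
5 = 1×3 + 2
3 = 1×2 + 1
2 = 2×1 + 0
gcd = 1, so the inverse exists. Back-substitute:
1 = 3 − 2
1 = −5 + 2·3
1 = 2·23 − 9·5
1 = −9·74 + 29·23
1 = 29·171 − 67·74
Thus 74·(-67) ≡ 1 (mod 171); reducing, -67 mod 171 = 104.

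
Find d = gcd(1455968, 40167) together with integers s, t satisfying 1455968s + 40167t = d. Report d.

Apply Euclid's algorithm to 1455968 and 40167:
1455968 = 36×40167 + 9956
40167 = 4×9956 + 343
9956 = 29×343 + 9
343 = 38×9 + 1
9 = 9×1 + 0
gcd(1455968, 40167) = 1.
Back-substituting:
1 = 343 − 38·9
1 = −38·9956 + 1103·343
1 = 1103·40167 − 4450·9956
1 = −4450·1455968 + 161303·40167
So 1 = (-4450)·1455968 + (161303)·40167.

1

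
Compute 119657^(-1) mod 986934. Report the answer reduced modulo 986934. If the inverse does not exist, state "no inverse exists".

749861

Extended Euclidean algorithm:
986934 = 8·119657 + 29678
119657 = 4·29678 + 945
29678 = 31·945 + 383
945 = 2·383 + 179
383 = 2·179 + 25
179 = 7·25 + 4
25 = 6·4 + 1
4 = 4·1 + 0
gcd = 1, so the inverse exists. Back-substitute:
1 = 25 − 6·4
1 = −6·179 + 43·25
1 = 43·383 − 92·179
1 = −92·945 + 227·383
1 = 227·29678 − 7129·945
1 = −7129·119657 + 28743·29678
1 = 28743·986934 − 237073·119657
Thus 119657·(-237073) ≡ 1 (mod 986934); reducing, -237073 mod 986934 = 749861.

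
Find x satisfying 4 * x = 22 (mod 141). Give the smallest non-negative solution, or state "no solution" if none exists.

First find gcd(4, 141):
141 = 35×4 + 1
4 = 4×1 + 0
gcd = 1, so a unique solution mod 141 exists.
Back-substitute for the Bézout coefficients:
1 = 141 − 35·4
So 4·(-35) ≡ 1 (mod 141), giving 4⁻¹ ≡ 106.
x ≡ 4⁻¹·22 ≡ 106·22 ≡ 76 (mod 141).

76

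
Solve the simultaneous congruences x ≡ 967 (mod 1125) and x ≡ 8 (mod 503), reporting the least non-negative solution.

391342

Write x = 967 + 1125·k. Then 1125·k ≡ 8 − 967 ≡ 47 (mod 503).
Need 1125⁻¹ mod 503. Extended Euclid on (503, 119):
503 = 4×119 + 27
119 = 4×27 + 11
27 = 2×11 + 5
11 = 2×5 + 1
5 = 5×1 + 0
Back-substitute:
1 = 11 − 2·5
1 = −2·27 + 5·11
1 = 5·119 − 22·27
1 = −22·503 + 93·119
1125⁻¹ ≡ 93 (mod 503), so k ≡ 93·47 ≡ 347 (mod 503).
x = 967 + 1125·347 = 391342.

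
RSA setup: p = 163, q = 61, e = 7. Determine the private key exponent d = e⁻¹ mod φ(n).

6943

φ(n) = (p−1)(q−1) = 162·60 = 9720.
Need d with 7·d ≡ 1 (mod 9720). Apply the extended Euclidean algorithm:
9720 = 1388·7 + 4
7 = 1·4 + 3
4 = 1·3 + 1
3 = 3·1 + 0
Back-substitute:
1 = 4 − 3
1 = −7 + 2·4
1 = 2·9720 − 2777·7
So 7·(-2777) ≡ 1 (mod 9720), hence d ≡ -2777 ≡ 6943 (mod 9720).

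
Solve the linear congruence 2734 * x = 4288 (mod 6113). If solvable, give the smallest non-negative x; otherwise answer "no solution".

1759

First find gcd(2734, 6113):
6113 = 2·2734 + 645
2734 = 4·645 + 154
645 = 4·154 + 29
154 = 5·29 + 9
29 = 3·9 + 2
9 = 4·2 + 1
2 = 2·1 + 0
gcd = 1, so a unique solution mod 6113 exists.
Back-substitute for the Bézout coefficients:
1 = 9 − 4·2
1 = −4·29 + 13·9
1 = 13·154 − 69·29
1 = −69·645 + 289·154
1 = 289·2734 − 1225·645
1 = −1225·6113 + 2739·2734
So 2734·(2739) ≡ 1 (mod 6113), giving 2734⁻¹ ≡ 2739.
x ≡ 2734⁻¹·4288 ≡ 2739·4288 ≡ 1759 (mod 6113).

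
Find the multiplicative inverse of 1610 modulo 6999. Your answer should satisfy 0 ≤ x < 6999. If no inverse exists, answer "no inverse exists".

3656

gcd(6999, 1610) by repeated division:
6999 = 4*1610 + 559
1610 = 2*559 + 492
559 = 1*492 + 67
492 = 7*67 + 23
67 = 2*23 + 21
23 = 1*21 + 2
21 = 10*2 + 1
2 = 2*1 + 0
Since gcd(1610, 6999) = 1, back-substitute to write 1 as a combination:
1 = 21 − 10·2
1 = −10·23 + 11·21
1 = 11·67 − 32·23
1 = −32·492 + 235·67
1 = 235·559 − 267·492
1 = −267·1610 + 769·559
1 = 769·6999 − 3343·1610
So 1610·(-3343) ≡ 1 (mod 6999), and -3343 ≡ 3656 (mod 6999).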